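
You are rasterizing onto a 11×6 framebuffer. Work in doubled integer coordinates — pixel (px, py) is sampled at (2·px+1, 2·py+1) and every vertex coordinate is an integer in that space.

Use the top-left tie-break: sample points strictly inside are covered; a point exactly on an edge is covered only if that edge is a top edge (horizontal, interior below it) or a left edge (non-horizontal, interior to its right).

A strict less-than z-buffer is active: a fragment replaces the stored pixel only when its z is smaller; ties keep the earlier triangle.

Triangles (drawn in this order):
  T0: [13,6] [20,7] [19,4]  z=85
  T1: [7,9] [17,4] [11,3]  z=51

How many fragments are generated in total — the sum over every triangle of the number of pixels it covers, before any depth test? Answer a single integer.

T0:
  2·area = 20  (B↔C swapped to make it positive)
  edge (13, 6)→(19, 4): d=(6,-2) top-left  bias=+0
  edge (19, 4)→(20, 7): d=(1,3) right/bottom  bias=-1
  edge (20, 7)→(13, 6): d=(-7,-1) top-left  bias=+0
    (8,2)@(17, 5): e=[2,7,11] → X
    (9,2)@(19, 5): e=[6,1,13] → X
    (10,2)@(21, 5): e=[10,-5,15] → .
    (8,3)@(17, 7): e=[14,9,-3] → .
    (9,3)@(19, 7): e=[18,3,-1] → .
  covered (2 px):
    . . . . . . . . . . .
    . . . . . . . . . . .
    . . . . . . . . X X .
    . . . . . . . . . . .
    . . . . . . . . . . .
    . . . . . . . . . . .
T1:
  2·area = 40  (B↔C swapped to make it positive)
  edge (7, 9)→(11, 3): d=(4,-6) top-left  bias=+0
  edge (11, 3)→(17, 4): d=(6,1) right/bottom  bias=-1
  edge (17, 4)→(7, 9): d=(-10,5) right/bottom  bias=-1
    (5,1)@(11, 3): e=[0,0,40] → .  [on edge]
    (9,1)@(19, 3): e=[48,-8,0] → .  [on edge]
    (5,2)@(11, 5): e=[8,12,20] → X
    (6,2)@(13, 5): e=[20,10,10] → X
    (7,2)@(15, 5): e=[32,8,0] → .  [on edge]
    (4,3)@(9, 7): e=[4,26,10] → X
    (5,3)@(11, 7): e=[16,24,0] → .  [on edge]
    (6,3)@(13, 7): e=[28,22,-10] → .
    (3,4)@(7, 9): e=[0,40,0] → .  [on edge]
    (4,4)@(9, 9): e=[12,38,-10] → .
    (1,5)@(3, 11): e=[-16,56,0] → .  [on edge]
  covered (3 px):
    . . . . . . . . . . .
    . . . . . . . . . . .
    . . . . . X X . . . .
    . . . . X . . . . . .
    . . . . . . . . . . .
    . . . . . . . . . . .

Final: 5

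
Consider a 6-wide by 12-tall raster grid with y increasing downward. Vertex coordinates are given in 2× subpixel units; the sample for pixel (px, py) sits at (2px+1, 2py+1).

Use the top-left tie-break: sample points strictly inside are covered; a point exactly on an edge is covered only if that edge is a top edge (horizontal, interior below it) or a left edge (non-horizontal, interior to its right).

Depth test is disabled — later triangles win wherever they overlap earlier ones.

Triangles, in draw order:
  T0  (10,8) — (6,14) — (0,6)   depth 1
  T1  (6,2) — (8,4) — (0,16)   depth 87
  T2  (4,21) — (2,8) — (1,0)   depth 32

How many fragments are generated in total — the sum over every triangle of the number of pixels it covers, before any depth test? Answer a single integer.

T0:
  2·area = 68
  edge (10, 8)→(6, 14): d=(-4,6) right/bottom  bias=-1
  edge (6, 14)→(0, 6): d=(-6,-8) top-left  bias=+0
  edge (0, 6)→(10, 8): d=(10,2) right/bottom  bias=-1
    (0,3)@(1, 7): e=[58,2,8] → █
    (1,3)@(3, 7): e=[46,18,4] → █
    (2,3)@(5, 7): e=[34,34,0] → ·  [on edge]
    (0,4)@(1, 9): e=[50,-10,28] → ·
    (1,4)@(3, 9): e=[38,6,24] → █
    (2,4)@(5, 9): e=[26,22,20] → █
    (3,4)@(7, 9): e=[14,38,16] → █
    (4,4)@(9, 9): e=[2,54,12] → █
    (5,4)@(11, 9): e=[-10,70,8] → ·
    (1,5)@(3, 11): e=[30,-6,44] → ·
    (2,5)@(5, 11): e=[18,10,40] → █
    (4,5)@(9, 11): e=[-6,42,32] → ·
  covered (8 px):
    · · · · · ·
    · · · · · ·
    · · · · · ·
    █ █ · · · ·
    · █ █ █ █ ·
    · · █ █ · ·
    · · · · · ·
    · · · · · ·
    · · · · · ·
    · · · · · ·
    · · · · · ·
    · · · · · ·
T1:
  2·area = 40
  edge (6, 2)→(8, 4): d=(2,2) right/bottom  bias=-1
  edge (8, 4)→(0, 16): d=(-8,12) right/bottom  bias=-1
  edge (0, 16)→(6, 2): d=(6,-14) top-left  bias=+0
    (2,0)@(5, 1): e=[0,60,-20] → ·  [on edge]
    (3,1)@(7, 3): e=[0,20,20] → ·  [on edge]
    (2,2)@(5, 5): e=[8,28,4] → █
    (3,2)@(7, 5): e=[4,4,32] → █
    (4,2)@(9, 5): e=[0,-20,60] → ·  [on edge]
    (2,3)@(5, 7): e=[12,12,16] → █
    (3,3)@(7, 7): e=[8,-12,44] → ·
    (5,3)@(11, 7): e=[0,-60,100] → ·  [on edge]
    (1,4)@(3, 9): e=[20,20,0] → █  [on edge]
    (2,4)@(5, 9): e=[16,-4,28] → ·
    (1,5)@(3, 11): e=[24,4,12] → █
    (2,5)@(5, 11): e=[20,-20,40] → ·
  covered (5 px):
    · · · · · ·
    · · · · · ·
    · · █ █ · ·
    · · █ · · ·
    · █ · · · ·
    · █ · · · ·
    · · · · · ·
    · · · · · ·
    · · · · · ·
    · · · · · ·
    · · · · · ·
    · · · · · ·
T2:
  2·area = 3
  edge (4, 21)→(2, 8): d=(-2,-13) top-left  bias=+0
  edge (2, 8)→(1, 0): d=(-1,-8) top-left  bias=+0
  edge (1, 0)→(4, 21): d=(3,21) right/bottom  bias=-1
  covered (0 px):
    · · · · · ·
    · · · · · ·
    · · · · · ·
    · · · · · ·
    · · · · · ·
    · · · · · ·
    · · · · · ·
    · · · · · ·
    · · · · · ·
    · · · · · ·
    · · · · · ·
    · · · · · ·

Result: 13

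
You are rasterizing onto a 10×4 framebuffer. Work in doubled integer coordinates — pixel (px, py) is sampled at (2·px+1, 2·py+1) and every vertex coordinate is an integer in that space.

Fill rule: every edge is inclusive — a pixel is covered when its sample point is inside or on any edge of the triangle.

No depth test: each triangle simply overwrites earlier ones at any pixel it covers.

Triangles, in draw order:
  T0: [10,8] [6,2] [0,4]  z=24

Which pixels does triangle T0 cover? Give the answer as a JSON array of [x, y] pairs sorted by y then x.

T0:
  2·area = 44  (B↔C swapped to make it positive)
  edge (10, 8)→(0, 4): d=(-10,-4) inclusive
  edge (0, 4)→(6, 2): d=(6,-2) inclusive
  edge (6, 2)→(10, 8): d=(4,6) inclusive
    (4,0)@(9, 1): e=[66,0,-22] → .  [on edge]
    (1,1)@(3, 3): e=[22,0,22] → X  [on edge]
    (2,1)@(5, 3): e=[30,4,10] → X
    (3,1)@(7, 3): e=[38,8,-2] → .
    (1,2)@(3, 5): e=[2,12,30] → X
    (3,2)@(7, 5): e=[18,20,6] → X
    (4,2)@(9, 5): e=[26,24,-6] → .
    (1,3)@(3, 7): e=[-18,24,38] → .
    (2,3)@(5, 7): e=[-10,28,26] → .
    (3,3)@(7, 7): e=[-2,32,14] → .
    (4,3)@(9, 7): e=[6,36,2] → X
    (5,3)@(11, 7): e=[14,40,-10] → .
  covered (6 px):
    . . . . . . . . . .
    . X X . . . . . . .
    . X X X . . . . . .
    . . . . X . . . . .

Result: [[1,1],[2,1],[1,2],[2,2],[3,2],[4,3]]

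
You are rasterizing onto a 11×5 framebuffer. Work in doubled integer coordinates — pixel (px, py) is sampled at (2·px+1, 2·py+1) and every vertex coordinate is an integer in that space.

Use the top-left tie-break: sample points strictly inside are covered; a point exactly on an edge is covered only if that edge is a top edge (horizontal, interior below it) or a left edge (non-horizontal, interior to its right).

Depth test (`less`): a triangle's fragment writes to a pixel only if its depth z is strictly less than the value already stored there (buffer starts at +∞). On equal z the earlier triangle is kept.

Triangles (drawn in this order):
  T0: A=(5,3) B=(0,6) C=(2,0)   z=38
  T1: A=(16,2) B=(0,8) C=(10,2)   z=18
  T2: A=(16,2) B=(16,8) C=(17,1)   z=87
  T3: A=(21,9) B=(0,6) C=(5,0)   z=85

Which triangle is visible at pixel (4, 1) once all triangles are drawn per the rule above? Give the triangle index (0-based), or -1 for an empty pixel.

T0:
  2·area = 24
  edge (5, 3)→(0, 6): d=(-5,3) right/bottom  bias=-1
  edge (0, 6)→(2, 0): d=(2,-6) top-left  bias=+0
  edge (2, 0)→(5, 3): d=(3,3) right/bottom  bias=-1
    (1,0)@(3, 1): e=[16,8,0] → ·  [on edge]
    (0,1)@(1, 3): e=[12,0,12] → █  [on edge]
    (1,1)@(3, 3): e=[6,12,6] → █
    (2,1)@(5, 3): e=[0,24,0] → ·  [on edge]
    (0,2)@(1, 5): e=[2,4,18] → █
    (1,2)@(3, 5): e=[-4,16,12] → ·
    (3,2)@(7, 5): e=[-16,40,0] → ·  [on edge]
    (0,3)@(1, 7): e=[-8,8,24] → ·
    (4,3)@(9, 7): e=[-32,56,0] → ·  [on edge]
    (5,4)@(11, 9): e=[-48,72,0] → ·  [on edge]
  covered (3 px):
    · · · · · · · · · · ·
    █ █ · · · · · · · · ·
    █ · · · · · · · · · ·
    · · · · · · · · · · ·
    · · · · · · · · · · ·
T1:
  2·area = 36
  edge (16, 2)→(0, 8): d=(-16,6) right/bottom  bias=-1
  edge (0, 8)→(10, 2): d=(10,-6) top-left  bias=+0
  edge (10, 2)→(16, 2): d=(6,0) top-left  bias=+0
    (4,1)@(9, 3): e=[26,4,6] → █
    (5,1)@(11, 3): e=[14,16,6] → █
    (6,1)@(13, 3): e=[2,28,6] → █
    (7,1)@(15, 3): e=[-10,40,6] → ·
    (2,2)@(5, 5): e=[18,0,18] → █  [on edge]
    (3,2)@(7, 5): e=[6,12,18] → █
    (4,2)@(9, 5): e=[-6,24,18] → ·
    (5,2)@(11, 5): e=[-18,36,18] → ·
    (6,2)@(13, 5): e=[-30,48,18] → ·
    (2,3)@(5, 7): e=[-14,20,30] → ·
    (3,3)@(7, 7): e=[-26,32,30] → ·
  covered (5 px):
    · · · · · · · · · · ·
    · · · · █ █ █ · · · ·
    · · █ █ · · · · · · ·
    · · · · · · · · · · ·
    · · · · · · · · · · ·
T2:
  2·area = 6  (B↔C swapped to make it positive)
  edge (16, 2)→(17, 1): d=(1,-1) top-left  bias=+0
  edge (17, 1)→(16, 8): d=(-1,7) right/bottom  bias=-1
  edge (16, 8)→(16, 2): d=(0,-6) top-left  bias=+0
    (8,0)@(17, 1): e=[0,0,6] → ·  [on edge]
    (7,1)@(15, 3): e=[0,12,-6] → ·  [on edge]
    (6,2)@(13, 5): e=[0,24,-18] → ·  [on edge]
    (5,3)@(11, 7): e=[0,36,-30] → ·  [on edge]
    (4,4)@(9, 9): e=[0,48,-42] → ·  [on edge]
  covered (0 px):
    · · · · · · · · · · ·
    · · · · · · · · · · ·
    · · · · · · · · · · ·
    · · · · · · · · · · ·
    · · · · · · · · · · ·
T3:
  2·area = 141
  edge (21, 9)→(0, 6): d=(-21,-3) top-left  bias=+0
  edge (0, 6)→(5, 0): d=(5,-6) top-left  bias=+0
  edge (5, 0)→(21, 9): d=(16,9) right/bottom  bias=-1
    (2,0)@(5, 1): e=[120,5,16] → █
    (3,0)@(7, 1): e=[126,17,-2] → ·
    (1,1)@(3, 3): e=[72,3,66] → █
    (3,1)@(7, 3): e=[84,27,30] → █
    (4,1)@(9, 3): e=[90,39,12] → █
    (5,1)@(11, 3): e=[96,51,-6] → ·
    (0,2)@(1, 5): e=[24,1,116] → █
    (5,2)@(11, 5): e=[54,61,26] → █
    (6,2)@(13, 5): e=[60,73,8] → █
    (7,2)@(15, 5): e=[66,85,-10] → ·
    (0,3)@(1, 7): e=[-18,11,148] → ·
    (1,3)@(3, 7): e=[-12,23,130] → ·
    (3,3)@(7, 7): e=[0,47,94] → █  [on edge]
    (10,4)@(21, 9): e=[0,141,0] → ·  [on edge]
  covered (18 px):
    · · █ · · · · · · · ·
    · █ █ █ █ · · · · · ·
    █ █ █ █ █ █ █ · · · ·
    · · · █ █ █ █ █ █ · ·
    · · · · · · · · · · ·

Z-buffer (winner per pixel, '.' = empty):
  . . 3 . . . . . . . .
  0 0 3 3 1 1 1 . . . .
  0 3 1 1 3 3 3 . . . .
  . . . 3 3 3 3 3 3 . .
  . . . . . . . . . . .

Answer: 1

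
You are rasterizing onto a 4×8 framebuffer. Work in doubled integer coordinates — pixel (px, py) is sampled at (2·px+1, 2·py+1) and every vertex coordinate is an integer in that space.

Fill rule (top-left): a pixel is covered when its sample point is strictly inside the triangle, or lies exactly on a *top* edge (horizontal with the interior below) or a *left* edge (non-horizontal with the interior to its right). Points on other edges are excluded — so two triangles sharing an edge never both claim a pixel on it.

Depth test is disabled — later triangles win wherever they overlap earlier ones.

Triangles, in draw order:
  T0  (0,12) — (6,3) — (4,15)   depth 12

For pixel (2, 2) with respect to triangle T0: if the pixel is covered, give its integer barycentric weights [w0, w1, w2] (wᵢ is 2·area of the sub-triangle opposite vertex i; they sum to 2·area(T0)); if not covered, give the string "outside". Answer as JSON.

T0:
  2·area = 54
  edge (0, 12)→(6, 3): d=(6,-9) top-left  bias=+0
  edge (6, 3)→(4, 15): d=(-2,12) right/bottom  bias=-1
  edge (4, 15)→(0, 12): d=(-4,-3) top-left  bias=+0
    (2,2)@(5, 5): e=[3,8,43] → X
    (3,2)@(7, 5): e=[21,-16,49] → .
    (2,3)@(5, 7): e=[15,4,35] → X
    (3,3)@(7, 7): e=[33,-20,41] → .
    (1,4)@(3, 9): e=[9,24,21] → X
    (2,4)@(5, 9): e=[27,0,27] → .  [on edge]
    (0,5)@(1, 11): e=[3,44,7] → X
    (2,5)@(5, 11): e=[39,-4,19] → .
    (0,6)@(1, 13): e=[15,40,-1] → .
    (1,6)@(3, 13): e=[33,16,5] → X
    (2,6)@(5, 13): e=[51,-8,11] → .
    (1,7)@(3, 15): e=[45,12,-3] → .
  covered (6 px):
    . . . .
    . . . .
    . . X .
    . . X .
    . X . .
    X X . .
    . X . .
    . . . .

Result: [8,43,3]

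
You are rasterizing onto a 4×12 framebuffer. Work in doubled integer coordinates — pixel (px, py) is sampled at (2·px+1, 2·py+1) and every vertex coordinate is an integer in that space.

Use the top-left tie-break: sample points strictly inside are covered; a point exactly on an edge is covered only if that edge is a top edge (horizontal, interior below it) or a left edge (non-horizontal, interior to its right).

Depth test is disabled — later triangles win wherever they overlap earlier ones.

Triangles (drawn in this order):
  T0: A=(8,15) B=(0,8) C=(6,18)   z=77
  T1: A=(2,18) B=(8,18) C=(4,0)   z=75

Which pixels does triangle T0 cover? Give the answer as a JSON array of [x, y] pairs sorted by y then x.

T0:
  2·area = 38  (B↔C swapped to make it positive)
  edge (8, 15)→(6, 18): d=(-2,3) right/bottom  bias=-1
  edge (6, 18)→(0, 8): d=(-6,-10) top-left  bias=+0
  edge (0, 8)→(8, 15): d=(8,7) right/bottom  bias=-1
    (0,4)@(1, 9): e=[33,4,1] → X
    (1,4)@(3, 9): e=[27,24,-13] → .
    (0,5)@(1, 11): e=[29,-8,17] → .
    (1,5)@(3, 11): e=[23,12,3] → X
    (2,5)@(5, 11): e=[17,32,-11] → .
    (1,6)@(3, 13): e=[19,0,19] → X  [on edge]
    (2,6)@(5, 13): e=[13,20,5] → X
    (3,6)@(7, 13): e=[7,40,-9] → .
    (1,7)@(3, 15): e=[15,-12,35] → .
    (2,7)@(5, 15): e=[9,8,21] → X
    (3,7)@(7, 15): e=[3,28,7] → X
    (2,8)@(5, 17): e=[5,-4,37] → .
  covered (6 px):
    . . . .
    . . . .
    . . . .
    . . . .
    X . . .
    . X . .
    . X X .
    . . X X
    . . . .
    . . . .
    . . . .
    . . . .
T1:
  2·area = 108  (B↔C swapped to make it positive)
  edge (2, 18)→(4, 0): d=(2,-18) top-left  bias=+0
  edge (4, 0)→(8, 18): d=(4,18) right/bottom  bias=-1
  edge (8, 18)→(2, 18): d=(-6,0) right/bottom  bias=-1
    (2,2)@(5, 5): e=[28,2,78] → X
    (3,2)@(7, 5): e=[64,-34,78] → .
    (2,3)@(5, 7): e=[32,10,66] → X
    (3,3)@(7, 7): e=[68,-26,66] → .
    (1,4)@(3, 9): e=[0,54,54] → X  [on edge]
    (3,4)@(7, 9): e=[72,-18,54] → .
    (1,5)@(3, 11): e=[4,62,42] → X
    (3,5)@(7, 11): e=[76,-10,42] → .
    (1,6)@(3, 13): e=[8,70,30] → X
    (3,6)@(7, 13): e=[80,-2,30] → .
    (1,7)@(3, 15): e=[12,78,18] → X
    (3,7)@(7, 15): e=[84,6,18] → X
  covered (14 px):
    . . . .
    . . . .
    . . X .
    . . X .
    . X X .
    . X X .
    . X X .
    . X X X
    . X X X
    . . . .
    . . . .
    . . . .

Final: [[0,4],[1,5],[1,6],[2,6],[2,7],[3,7]]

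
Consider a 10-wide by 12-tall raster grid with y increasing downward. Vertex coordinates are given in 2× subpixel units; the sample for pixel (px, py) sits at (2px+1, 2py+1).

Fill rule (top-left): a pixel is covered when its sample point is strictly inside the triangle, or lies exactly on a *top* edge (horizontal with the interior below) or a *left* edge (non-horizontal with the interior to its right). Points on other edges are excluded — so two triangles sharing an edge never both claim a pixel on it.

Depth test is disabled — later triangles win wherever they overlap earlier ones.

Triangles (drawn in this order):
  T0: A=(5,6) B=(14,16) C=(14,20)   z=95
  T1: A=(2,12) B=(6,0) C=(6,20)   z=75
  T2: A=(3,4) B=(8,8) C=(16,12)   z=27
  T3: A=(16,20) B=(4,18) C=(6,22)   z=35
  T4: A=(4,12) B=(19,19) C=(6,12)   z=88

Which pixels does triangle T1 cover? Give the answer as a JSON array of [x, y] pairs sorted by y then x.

T0:
  2·area = 36
  edge (5, 6)→(14, 16): d=(9,10) right/bottom  bias=-1
  edge (14, 16)→(14, 20): d=(0,4) right/bottom  bias=-1
  edge (14, 20)→(5, 6): d=(-9,-14) top-left  bias=+0
    (3,4)@(7, 9): e=[7,28,1] → #
    (4,4)@(9, 9): e=[-13,20,29] → ·
    (3,5)@(7, 11): e=[25,28,-17] → ·
    (4,5)@(9, 11): e=[5,20,11] → #
    (5,5)@(11, 11): e=[-15,12,39] → ·
    (4,6)@(9, 13): e=[23,20,-7] → ·
    (5,6)@(11, 13): e=[3,12,21] → #
    (6,6)@(13, 13): e=[-17,4,49] → ·
    (5,7)@(11, 15): e=[21,12,3] → #
    (6,7)@(13, 15): e=[1,4,31] → #
    (7,7)@(15, 15): e=[-19,-4,59] → ·
    (5,8)@(11, 17): e=[39,12,-15] → ·
  covered (6 px):
    · · · · · · · · · ·
    · · · · · · · · · ·
    · · · · · · · · · ·
    · · · · · · · · · ·
    · · · # · · · · · ·
    · · · · # · · · · ·
    · · · · · # · · · ·
    · · · · · # # · · ·
    · · · · · · # · · ·
    · · · · · · · · · ·
    · · · · · · · · · ·
    · · · · · · · · · ·
T1:
  2·area = 80
  edge (2, 12)→(6, 0): d=(4,-12) top-left  bias=+0
  edge (6, 0)→(6, 20): d=(0,20) right/bottom  bias=-1
  edge (6, 20)→(2, 12): d=(-4,-8) top-left  bias=+0
    (2,1)@(5, 3): e=[0,20,60] → #  [on edge]
    (3,1)@(7, 3): e=[24,-20,76] → ·
    (2,2)@(5, 5): e=[8,20,52] → #
    (3,2)@(7, 5): e=[32,-20,68] → ·
    (2,3)@(5, 7): e=[16,20,44] → #
    (3,3)@(7, 7): e=[40,-20,60] → ·
    (1,4)@(3, 9): e=[0,60,20] → #  [on edge]
    (3,4)@(7, 9): e=[48,-20,52] → ·
    (1,5)@(3, 11): e=[8,60,12] → #
    (3,5)@(7, 11): e=[56,-20,44] → ·
    (1,6)@(3, 13): e=[16,60,4] → #
    (3,6)@(7, 13): e=[64,-20,36] → ·
    (0,7)@(1, 15): e=[0,100,-20] → ·  [on edge]
  covered (11 px):
    · · · · · · · · · ·
    · · # · · · · · · ·
    · · # · · · · · · ·
    · · # · · · · · · ·
    · # # · · · · · · ·
    · # # · · · · · · ·
    · # # · · · · · · ·
    · · # · · · · · · ·
    · · # · · · · · · ·
    · · · · · · · · · ·
    · · · · · · · · · ·
    · · · · · · · · · ·
T2:
  2·area = 12  (B↔C swapped to make it positive)
  edge (3, 4)→(16, 12): d=(13,8) right/bottom  bias=-1
  edge (16, 12)→(8, 8): d=(-8,-4) top-left  bias=+0
  edge (8, 8)→(3, 4): d=(-5,-4) top-left  bias=+0
    (3,3)@(7, 7): e=[7,4,1] → #
    (4,3)@(9, 7): e=[-9,12,9] → ·
    (3,4)@(7, 9): e=[33,-12,-9] → ·
    (5,4)@(11, 9): e=[1,4,7] → #
    (6,4)@(13, 9): e=[-15,12,15] → ·
    (5,5)@(11, 11): e=[27,-12,-3] → ·
  covered (2 px):
    · · · · · · · · · ·
    · · · · · · · · · ·
    · · · · · · · · · ·
    · · · # · · · · · ·
    · · · · · # · · · ·
    · · · · · · · · · ·
    · · · · · · · · · ·
    · · · · · · · · · ·
    · · · · · · · · · ·
    · · · · · · · · · ·
    · · · · · · · · · ·
    · · · · · · · · · ·
T3:
  2·area = 44  (B↔C swapped to make it positive)
  edge (16, 20)→(6, 22): d=(-10,2) right/bottom  bias=-1
  edge (6, 22)→(4, 18): d=(-2,-4) top-left  bias=+0
  edge (4, 18)→(16, 20): d=(12,2) right/bottom  bias=-1
    (2,9)@(5, 19): e=[32,2,10] → #
    (3,9)@(7, 19): e=[28,10,6] → #
    (4,9)@(9, 19): e=[24,18,2] → #
    (5,9)@(11, 19): e=[20,26,-2] → ·
    (2,10)@(5, 21): e=[12,-2,34] → ·
    (3,10)@(7, 21): e=[8,6,30] → #
    (5,10)@(11, 21): e=[0,22,22] → ·  [on edge]
    (0,11)@(1, 23): e=[0,-22,66] → ·  [on edge]
    (3,11)@(7, 23): e=[-12,2,54] → ·
    (4,11)@(9, 23): e=[-16,10,50] → ·
  covered (5 px):
    · · · · · · · · · ·
    · · · · · · · · · ·
    · · · · · · · · · ·
    · · · · · · · · · ·
    · · · · · · · · · ·
    · · · · · · · · · ·
    · · · · · · · · · ·
    · · · · · · · · · ·
    · · · · · · · · · ·
    · · # # # · · · · ·
    · · · # # · · · · ·
    · · · · · · · · · ·
T4:
  2·area = 14  (B↔C swapped to make it positive)
  edge (4, 12)→(6, 12): d=(2,0) top-left  bias=+0
  edge (6, 12)→(19, 19): d=(13,7) right/bottom  bias=-1
  edge (19, 19)→(4, 12): d=(-15,-7) top-left  bias=+0
    (3,6)@(7, 13): e=[2,6,6] → #
    (4,6)@(9, 13): e=[2,-8,20] → ·
    (3,7)@(7, 15): e=[6,32,-24] → ·
    (5,7)@(11, 15): e=[6,4,4] → #
    (6,7)@(13, 15): e=[6,-10,18] → ·
    (5,8)@(11, 17): e=[10,30,-26] → ·
    (7,8)@(15, 17): e=[10,2,2] → #
    (8,8)@(17, 17): e=[10,-12,16] → ·
    (7,9)@(15, 19): e=[14,28,-28] → ·
    (9,9)@(19, 19): e=[14,0,0] → ·  [on edge]
  covered (3 px):
    · · · · · · · · · ·
    · · · · · · · · · ·
    · · · · · · · · · ·
    · · · · · · · · · ·
    · · · · · · · · · ·
    · · · · · · · · · ·
    · · · # · · · · · ·
    · · · · · # · · · ·
    · · · · · · · # · ·
    · · · · · · · · · ·
    · · · · · · · · · ·
    · · · · · · · · · ·

Answer: [[2,1],[2,2],[2,3],[1,4],[2,4],[1,5],[2,5],[1,6],[2,6],[2,7],[2,8]]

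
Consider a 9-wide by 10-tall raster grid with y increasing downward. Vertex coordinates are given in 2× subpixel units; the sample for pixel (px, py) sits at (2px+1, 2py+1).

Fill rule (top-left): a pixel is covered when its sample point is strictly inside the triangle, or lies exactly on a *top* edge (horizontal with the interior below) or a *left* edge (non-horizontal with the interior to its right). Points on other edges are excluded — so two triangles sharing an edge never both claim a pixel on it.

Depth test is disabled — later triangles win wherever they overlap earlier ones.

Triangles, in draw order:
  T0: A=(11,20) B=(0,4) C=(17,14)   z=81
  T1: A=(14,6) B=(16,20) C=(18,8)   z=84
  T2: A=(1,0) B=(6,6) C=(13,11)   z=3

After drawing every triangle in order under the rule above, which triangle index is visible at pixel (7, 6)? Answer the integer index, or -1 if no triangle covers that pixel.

T0:
  2·area = 162
  edge (11, 20)→(0, 4): d=(-11,-16) top-left  bias=+0
  edge (0, 4)→(17, 14): d=(17,10) right/bottom  bias=-1
  edge (17, 14)→(11, 20): d=(-6,6) right/bottom  bias=-1
    (0,2)@(1, 5): e=[5,7,150] → #
    (1,2)@(3, 5): e=[37,-13,138] → ·
    (0,3)@(1, 7): e=[-17,41,138] → ·
    (1,3)@(3, 7): e=[15,21,126] → #
    (2,3)@(5, 7): e=[47,1,114] → #
    (3,3)@(7, 7): e=[79,-19,102] → ·
    (1,4)@(3, 9): e=[-7,55,114] → ·
    (2,4)@(5, 9): e=[25,35,102] → #
    (3,4)@(7, 9): e=[57,15,90] → #
    (4,4)@(9, 9): e=[89,-5,78] → ·
    (2,5)@(5, 11): e=[3,69,90] → #
    (4,5)@(9, 11): e=[67,29,66] → #
  covered (22 px):
    · · · · · · · · ·
    · · · · · · · · ·
    # · · · · · · · ·
    · # # · · · · · ·
    · · # # · · · · ·
    · · # # # # · · ·
    · · · # # # # # ·
    · · · · # # # # ·
    · · · · # # # · ·
    · · · · · # · · ·
T1:
  2·area = 52  (B↔C swapped to make it positive)
  edge (14, 6)→(18, 8): d=(4,2) right/bottom  bias=-1
  edge (18, 8)→(16, 20): d=(-2,12) right/bottom  bias=-1
  edge (16, 20)→(14, 6): d=(-2,-14) top-left  bias=+0
    (7,3)@(15, 7): e=[2,38,12] → #
    (8,3)@(17, 7): e=[-2,14,40] → ·
    (7,4)@(15, 9): e=[10,34,8] → #
    (8,4)@(17, 9): e=[6,10,36] → #
    (7,5)@(15, 11): e=[18,30,4] → #
    (7,6)@(15, 13): e=[26,26,0] → #  [on edge]
    (7,7)@(15, 15): e=[34,22,-4] → ·
    (8,7)@(17, 15): e=[30,-2,24] → ·
  covered (7 px):
    · · · · · · · · ·
    · · · · · · · · ·
    · · · · · · · · ·
    · · · · · · · # ·
    · · · · · · · # #
    · · · · · · · # #
    · · · · · · · # #
    · · · · · · · · ·
    · · · · · · · · ·
    · · · · · · · · ·
T2:
  2·area = 17  (B↔C swapped to make it positive)
  edge (1, 0)→(13, 11): d=(12,11) right/bottom  bias=-1
  edge (13, 11)→(6, 6): d=(-7,-5) top-left  bias=+0
  edge (6, 6)→(1, 0): d=(-5,-6) top-left  bias=+0
    (6,5)@(13, 11): e=[0,0,17] → ·  [on edge]
  covered (0 px):
    · · · · · · · · ·
    · · · · · · · · ·
    · · · · · · · · ·
    · · · · · · · · ·
    · · · · · · · · ·
    · · · · · · · · ·
    · · · · · · · · ·
    · · · · · · · · ·
    · · · · · · · · ·
    · · · · · · · · ·

Z-buffer (winner per pixel, '.' = empty):
  . . . . . . . . .
  . . . . . . . . .
  0 . . . . . . . .
  . 0 0 . . . . 1 .
  . . 0 0 . . . 1 1
  . . 0 0 0 0 . 1 1
  . . . 0 0 0 0 1 1
  . . . . 0 0 0 0 .
  . . . . 0 0 0 . .
  . . . . . 0 . . .

Result: 1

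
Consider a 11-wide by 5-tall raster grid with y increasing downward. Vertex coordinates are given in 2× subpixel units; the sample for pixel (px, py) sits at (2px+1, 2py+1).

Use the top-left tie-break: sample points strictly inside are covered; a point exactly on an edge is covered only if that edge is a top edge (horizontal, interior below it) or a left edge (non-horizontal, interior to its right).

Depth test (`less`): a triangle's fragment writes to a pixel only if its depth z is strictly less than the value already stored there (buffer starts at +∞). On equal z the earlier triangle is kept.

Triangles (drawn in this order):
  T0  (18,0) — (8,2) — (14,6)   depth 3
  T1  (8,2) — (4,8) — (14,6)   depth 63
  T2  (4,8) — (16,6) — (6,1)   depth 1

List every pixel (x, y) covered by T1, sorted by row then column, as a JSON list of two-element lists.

T0:
  2·area = 52  (B↔C swapped to make it positive)
  edge (18, 0)→(14, 6): d=(-4,6) right/bottom  bias=-1
  edge (14, 6)→(8, 2): d=(-6,-4) top-left  bias=+0
  edge (8, 2)→(18, 0): d=(10,-2) top-left  bias=+0
    (6,0)@(13, 1): e=[26,26,0] → █  [on edge]
    (7,0)@(15, 1): e=[14,34,4] → █
    (8,0)@(17, 1): e=[2,42,8] → █
    (9,0)@(19, 1): e=[-10,50,12] → ·
    (1,1)@(3, 3): e=[78,-26,0] → ·  [on edge]
    (5,1)@(11, 3): e=[30,6,16] → █
    (8,1)@(17, 3): e=[-6,30,28] → ·
    (5,2)@(11, 5): e=[22,-6,36] → ·
    (6,2)@(13, 5): e=[10,2,40] → █
    (7,2)@(15, 5): e=[-2,10,44] → ·
    (6,3)@(13, 7): e=[2,-10,60] → ·
  covered (7 px):
    · · · · · · █ █ █ · ·
    · · · · · █ █ █ · · ·
    · · · · · · █ · · · ·
    · · · · · · · · · · ·
    · · · · · · · · · · ·
T1:
  2·area = 52  (B↔C swapped to make it positive)
  edge (8, 2)→(14, 6): d=(6,4) right/bottom  bias=-1
  edge (14, 6)→(4, 8): d=(-10,2) right/bottom  bias=-1
  edge (4, 8)→(8, 2): d=(4,-6) top-left  bias=+0
    (4,1)@(9, 3): e=[2,40,10] → █
    (5,1)@(11, 3): e=[-6,36,22] → ·
    (3,2)@(7, 5): e=[22,24,6] → █
    (5,2)@(11, 5): e=[6,16,30] → █
    (6,2)@(13, 5): e=[-2,12,42] → ·
    (9,2)@(19, 5): e=[-26,0,78] → ·  [on edge]
    (2,3)@(5, 7): e=[42,8,2] → █
    (4,3)@(9, 7): e=[26,0,26] → ·  [on edge]
    (5,3)@(11, 7): e=[18,-4,38] → ·
    (2,4)@(5, 9): e=[54,-12,10] → ·
    (3,4)@(7, 9): e=[46,-16,22] → ·
  covered (6 px):
    · · · · · · · · · · ·
    · · · · █ · · · · · ·
    · · · █ █ █ · · · · ·
    · · █ █ · · · · · · ·
    · · · · · · · · · · ·
T2:
  2·area = 80  (B↔C swapped to make it positive)
  edge (4, 8)→(6, 1): d=(2,-7) top-left  bias=+0
  edge (6, 1)→(16, 6): d=(10,5) right/bottom  bias=-1
  edge (16, 6)→(4, 8): d=(-12,2) right/bottom  bias=-1
    (3,1)@(7, 3): e=[11,15,54] → █
    (4,1)@(9, 3): e=[25,5,50] → █
    (5,1)@(11, 3): e=[39,-5,46] → ·
    (2,2)@(5, 5): e=[1,45,34] → █
    (5,2)@(11, 5): e=[43,15,22] → █
    (6,2)@(13, 5): e=[57,5,18] → █
    (7,2)@(15, 5): e=[71,-5,14] → ·
    (2,3)@(5, 7): e=[5,65,10] → █
    (5,3)@(11, 7): e=[47,35,-2] → ·
    (6,3)@(13, 7): e=[61,25,-6] → ·
    (2,4)@(5, 9): e=[9,85,-14] → ·
    (3,4)@(7, 9): e=[23,75,-18] → ·
  covered (10 px):
    · · · · · · · · · · ·
    · · · █ █ · · · · · ·
    · · █ █ █ █ █ · · · ·
    · · █ █ █ · · · · · ·
    · · · · · · · · · · ·

Result: [[4,1],[3,2],[4,2],[5,2],[2,3],[3,3]]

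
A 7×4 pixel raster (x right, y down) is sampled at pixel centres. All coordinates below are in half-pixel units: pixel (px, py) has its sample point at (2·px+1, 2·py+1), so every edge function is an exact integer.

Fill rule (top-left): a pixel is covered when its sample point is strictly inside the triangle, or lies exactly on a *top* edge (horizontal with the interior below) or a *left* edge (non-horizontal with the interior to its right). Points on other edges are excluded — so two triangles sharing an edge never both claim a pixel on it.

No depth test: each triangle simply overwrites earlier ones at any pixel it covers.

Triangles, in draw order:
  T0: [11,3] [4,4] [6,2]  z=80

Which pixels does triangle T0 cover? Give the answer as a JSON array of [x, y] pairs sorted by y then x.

T0:
  2·area = 12
  edge (11, 3)→(4, 4): d=(-7,1) right/bottom  bias=-1
  edge (4, 4)→(6, 2): d=(2,-2) top-left  bias=+0
  edge (6, 2)→(11, 3): d=(5,1) right/bottom  bias=-1
    (0,0)@(1, 1): e=[24,-12,0] → ·  [on edge]
    (3,0)@(7, 1): e=[18,0,-6] → ·  [on edge]
    (2,1)@(5, 3): e=[6,0,6] → #  [on edge]
    (3,1)@(7, 3): e=[4,4,4] → #
    (4,1)@(9, 3): e=[2,8,2] → #
    (5,1)@(11, 3): e=[0,12,0] → ·  [on edge]
    (1,2)@(3, 5): e=[-6,0,18] → ·  [on edge]
    (2,2)@(5, 5): e=[-8,4,16] → ·
    (3,2)@(7, 5): e=[-10,8,14] → ·
    (4,2)@(9, 5): e=[-12,12,12] → ·
    (0,3)@(1, 7): e=[-18,0,30] → ·  [on edge]
  covered (3 px):
    · · · · · · ·
    · · # # # · ·
    · · · · · · ·
    · · · · · · ·

Final: [[2,1],[3,1],[4,1]]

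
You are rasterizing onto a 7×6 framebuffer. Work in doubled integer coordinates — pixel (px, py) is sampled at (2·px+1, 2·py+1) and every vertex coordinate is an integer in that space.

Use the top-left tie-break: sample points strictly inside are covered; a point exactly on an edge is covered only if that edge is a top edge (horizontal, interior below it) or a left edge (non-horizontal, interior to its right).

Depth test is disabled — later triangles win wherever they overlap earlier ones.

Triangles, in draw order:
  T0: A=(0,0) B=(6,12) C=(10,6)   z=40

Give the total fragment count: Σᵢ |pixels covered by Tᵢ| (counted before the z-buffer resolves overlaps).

T0:
  2·area = 84  (B↔C swapped to make it positive)
  edge (0, 0)→(10, 6): d=(10,6) right/bottom  bias=-1
  edge (10, 6)→(6, 12): d=(-4,6) right/bottom  bias=-1
  edge (6, 12)→(0, 0): d=(-6,-12) top-left  bias=+0
    (0,0)@(1, 1): e=[4,74,6] → █
    (1,0)@(3, 1): e=[-8,62,30] → ·
    (0,1)@(1, 3): e=[24,66,-6] → ·
    (1,1)@(3, 3): e=[12,54,18] → █
    (2,1)@(5, 3): e=[0,42,42] → ·  [on edge]
    (1,2)@(3, 5): e=[32,46,6] → █
    (2,2)@(5, 5): e=[20,34,30] → █
    (3,2)@(7, 5): e=[8,22,54] → █
    (4,2)@(9, 5): e=[-4,10,78] → ·
    (1,3)@(3, 7): e=[52,38,-6] → ·
    (2,3)@(5, 7): e=[40,26,18] → █
    (4,3)@(9, 7): e=[16,2,66] → █
  covered (10 px):
    █ · · · · · ·
    · █ · · · · ·
    · █ █ █ · · ·
    · · █ █ █ · ·
    · · █ █ · · ·
    · · · · · · ·

Result: 10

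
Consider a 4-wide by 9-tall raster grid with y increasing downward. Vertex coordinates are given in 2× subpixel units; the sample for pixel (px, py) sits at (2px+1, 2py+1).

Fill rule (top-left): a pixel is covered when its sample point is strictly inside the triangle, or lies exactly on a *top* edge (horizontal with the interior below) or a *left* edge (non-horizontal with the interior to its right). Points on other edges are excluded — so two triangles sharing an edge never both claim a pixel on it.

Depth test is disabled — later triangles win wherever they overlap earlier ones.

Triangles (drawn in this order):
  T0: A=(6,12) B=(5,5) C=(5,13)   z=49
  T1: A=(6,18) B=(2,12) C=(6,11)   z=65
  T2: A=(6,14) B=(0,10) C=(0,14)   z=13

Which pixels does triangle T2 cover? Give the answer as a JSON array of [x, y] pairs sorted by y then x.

T0:
  2·area = 8  (B↔C swapped to make it positive)
  edge (6, 12)→(5, 13): d=(-1,1) right/bottom  bias=-1
  edge (5, 13)→(5, 5): d=(0,-8) top-left  bias=+0
  edge (5, 5)→(6, 12): d=(1,7) right/bottom  bias=-1
    (2,0)@(5, 1): e=[12,0,-4] → ·  [on edge]
    (2,1)@(5, 3): e=[10,0,-2] → ·  [on edge]
    (2,2)@(5, 5): e=[8,0,0] → ·  [on edge]
    (2,3)@(5, 7): e=[6,0,2] → █  [on edge]
    (3,3)@(7, 7): e=[4,16,-12] → ·
    (2,4)@(5, 9): e=[4,0,4] → █  [on edge]
    (3,4)@(7, 9): e=[2,16,-10] → ·
    (2,5)@(5, 11): e=[2,0,6] → █  [on edge]
    (3,5)@(7, 11): e=[0,16,-8] → ·  [on edge]
    (2,6)@(5, 13): e=[0,0,8] → ·  [on edge]
    (1,7)@(3, 15): e=[0,-16,24] → ·  [on edge]
    (2,7)@(5, 15): e=[-2,0,10] → ·  [on edge]
    (0,8)@(1, 17): e=[0,-32,40] → ·  [on edge]
    (2,8)@(5, 17): e=[-4,0,12] → ·  [on edge]
  covered (3 px):
    · · · ·
    · · · ·
    · · · ·
    · · █ ·
    · · █ ·
    · · █ ·
    · · · ·
    · · · ·
    · · · ·
T1:
  2·area = 28
  edge (6, 18)→(2, 12): d=(-4,-6) top-left  bias=+0
  edge (2, 12)→(6, 11): d=(4,-1) top-left  bias=+0
  edge (6, 11)→(6, 18): d=(0,7) right/bottom  bias=-1
    (1,6)@(3, 13): e=[2,5,21] → █
    (2,6)@(5, 13): e=[14,7,7] → █
    (3,6)@(7, 13): e=[26,9,-7] → ·
    (1,7)@(3, 15): e=[-6,13,21] → ·
    (2,7)@(5, 15): e=[6,15,7] → █
    (3,7)@(7, 15): e=[18,17,-7] → ·
    (2,8)@(5, 17): e=[-2,23,7] → ·
  covered (3 px):
    · · · ·
    · · · ·
    · · · ·
    · · · ·
    · · · ·
    · · · ·
    · █ █ ·
    · · █ ·
    · · · ·
T2:
  2·area = 24  (B↔C swapped to make it positive)
  edge (6, 14)→(0, 14): d=(-6,0) right/bottom  bias=-1
  edge (0, 14)→(0, 10): d=(0,-4) top-left  bias=+0
  edge (0, 10)→(6, 14): d=(6,4) right/bottom  bias=-1
    (0,5)@(1, 11): e=[18,4,2] → █
    (1,5)@(3, 11): e=[18,12,-6] → ·
    (0,6)@(1, 13): e=[6,4,14] → █
    (1,6)@(3, 13): e=[6,12,6] → █
    (2,6)@(5, 13): e=[6,20,-2] → ·
    (0,7)@(1, 15): e=[-6,4,26] → ·
    (1,7)@(3, 15): e=[-6,12,18] → ·
  covered (3 px):
    · · · ·
    · · · ·
    · · · ·
    · · · ·
    · · · ·
    █ · · ·
    █ █ · ·
    · · · ·
    · · · ·

Final: [[0,5],[0,6],[1,6]]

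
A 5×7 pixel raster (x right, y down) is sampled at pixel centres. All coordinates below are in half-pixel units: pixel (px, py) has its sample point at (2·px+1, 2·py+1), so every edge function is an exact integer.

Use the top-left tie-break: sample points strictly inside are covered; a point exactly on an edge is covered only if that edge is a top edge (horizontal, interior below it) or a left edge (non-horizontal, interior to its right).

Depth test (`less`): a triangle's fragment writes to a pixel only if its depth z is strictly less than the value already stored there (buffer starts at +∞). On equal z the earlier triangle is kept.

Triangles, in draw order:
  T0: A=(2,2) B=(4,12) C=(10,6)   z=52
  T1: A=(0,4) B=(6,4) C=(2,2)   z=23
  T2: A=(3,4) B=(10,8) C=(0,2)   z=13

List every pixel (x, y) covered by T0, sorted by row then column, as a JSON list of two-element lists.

T0:
  2·area = 72  (B↔C swapped to make it positive)
  edge (2, 2)→(10, 6): d=(8,4) right/bottom  bias=-1
  edge (10, 6)→(4, 12): d=(-6,6) right/bottom  bias=-1
  edge (4, 12)→(2, 2): d=(-2,-10) top-left  bias=+0
    (1,1)@(3, 3): e=[4,60,8] → #
    (2,1)@(5, 3): e=[-4,48,28] → ·
    (1,2)@(3, 5): e=[20,48,4] → #
    (2,2)@(5, 5): e=[12,36,24] → #
    (3,2)@(7, 5): e=[4,24,44] → #
    (4,2)@(9, 5): e=[-4,12,64] → ·
    (1,3)@(3, 7): e=[36,36,0] → #  [on edge]
    (4,3)@(9, 7): e=[12,0,60] → ·  [on edge]
    (1,4)@(3, 9): e=[52,24,-4] → ·
    (2,4)@(5, 9): e=[44,12,16] → #
    (3,4)@(7, 9): e=[36,0,36] → ·  [on edge]
    (2,5)@(5, 11): e=[60,0,12] → ·  [on edge]
    (1,6)@(3, 13): e=[84,0,-12] → ·  [on edge]
  covered (8 px):
    · · · · ·
    · # · · ·
    · # # # ·
    · # # # ·
    · · # · ·
    · · · · ·
    · · · · ·
T1:
  2·area = 12  (B↔C swapped to make it positive)
  edge (0, 4)→(2, 2): d=(2,-2) top-left  bias=+0
  edge (2, 2)→(6, 4): d=(4,2) right/bottom  bias=-1
  edge (6, 4)→(0, 4): d=(-6,0) right/bottom  bias=-1
    (1,0)@(3, 1): e=[0,-6,18] → ·  [on edge]
    (0,1)@(1, 3): e=[0,6,6] → #  [on edge]
    (1,1)@(3, 3): e=[4,2,6] → #
    (2,1)@(5, 3): e=[8,-2,6] → ·
    (0,2)@(1, 5): e=[4,14,-6] → ·
    (1,2)@(3, 5): e=[8,10,-6] → ·
  covered (2 px):
    · · · · ·
    # # · · ·
    · · · · ·
    · · · · ·
    · · · · ·
    · · · · ·
    · · · · ·
T2:
  2·area = 2  (B↔C swapped to make it positive)
  edge (3, 4)→(0, 2): d=(-3,-2) top-left  bias=+0
  edge (0, 2)→(10, 8): d=(10,6) right/bottom  bias=-1
  edge (10, 8)→(3, 4): d=(-7,-4) top-left  bias=+0
    (2,2)@(5, 5): e=[1,0,1] → ·  [on edge]
  covered (0 px):
    · · · · ·
    · · · · ·
    · · · · ·
    · · · · ·
    · · · · ·
    · · · · ·
    · · · · ·

Result: [[1,1],[1,2],[2,2],[3,2],[1,3],[2,3],[3,3],[2,4]]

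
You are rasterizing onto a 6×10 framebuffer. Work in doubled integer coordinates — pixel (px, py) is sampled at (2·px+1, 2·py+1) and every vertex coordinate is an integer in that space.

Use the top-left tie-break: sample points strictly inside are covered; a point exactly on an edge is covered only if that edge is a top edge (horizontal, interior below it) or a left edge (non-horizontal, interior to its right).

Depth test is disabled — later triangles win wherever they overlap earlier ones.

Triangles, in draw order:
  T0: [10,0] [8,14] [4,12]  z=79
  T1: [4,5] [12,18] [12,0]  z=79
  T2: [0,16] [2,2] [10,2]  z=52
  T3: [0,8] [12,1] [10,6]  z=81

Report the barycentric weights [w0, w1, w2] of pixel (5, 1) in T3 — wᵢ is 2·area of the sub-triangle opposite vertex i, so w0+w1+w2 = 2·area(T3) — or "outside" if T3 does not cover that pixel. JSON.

T0:
  2·area = 60
  edge (10, 0)→(8, 14): d=(-2,14) right/bottom  bias=-1
  edge (8, 14)→(4, 12): d=(-4,-2) top-left  bias=+0
  edge (4, 12)→(10, 0): d=(6,-12) top-left  bias=+0
    (4,1)@(9, 3): e=[8,46,6] → #
    (5,1)@(11, 3): e=[-20,50,30] → ·
    (4,2)@(9, 5): e=[4,38,18] → #
    (5,2)@(11, 5): e=[-24,42,42] → ·
    (3,3)@(7, 7): e=[28,26,6] → #
    (4,3)@(9, 7): e=[0,30,30] → ·  [on edge]
    (3,4)@(7, 9): e=[24,18,18] → #
    (4,4)@(9, 9): e=[-4,22,42] → ·
    (2,5)@(5, 11): e=[48,6,6] → #
    (4,5)@(9, 11): e=[-8,14,54] → ·
    (2,6)@(5, 13): e=[44,-2,18] → ·
    (3,6)@(7, 13): e=[16,2,42] → #
  covered (7 px):
    · · · · · ·
    · · · · # ·
    · · · · # ·
    · · · # · ·
    · · · # · ·
    · · # # · ·
    · · · # · ·
    · · · · · ·
    · · · · · ·
    · · · · · ·
T1:
  2·area = 144  (B↔C swapped to make it positive)
  edge (4, 5)→(12, 0): d=(8,-5) top-left  bias=+0
  edge (12, 0)→(12, 18): d=(0,18) right/bottom  bias=-1
  edge (12, 18)→(4, 5): d=(-8,-13) top-left  bias=+0
    (5,0)@(11, 1): e=[3,18,123] → #
    (4,1)@(9, 3): e=[9,54,81] → #
    (2,2)@(5, 5): e=[5,126,13] → #
    (3,2)@(7, 5): e=[15,90,39] → #
    (2,3)@(5, 7): e=[21,126,-3] → ·
    (3,3)@(7, 7): e=[31,90,23] → #
    (3,4)@(7, 9): e=[47,90,7] → #
    (3,5)@(7, 11): e=[63,90,-9] → ·
    (4,5)@(9, 11): e=[73,54,17] → #
    (4,6)@(9, 13): e=[89,54,1] → #
    (4,7)@(9, 15): e=[105,54,-15] → ·
    (5,7)@(11, 15): e=[115,18,11] → #
  covered (18 px):
    · · · · · #
    · · · · # #
    · · # # # #
    · · · # # #
    · · · # # #
    · · · · # #
    · · · · # #
    · · · · · #
    · · · · · ·
    · · · · · ·
T2:
  2·area = 112
  edge (0, 16)→(2, 2): d=(2,-14) top-left  bias=+0
  edge (2, 2)→(10, 2): d=(8,0) top-left  bias=+0
  edge (10, 2)→(0, 16): d=(-10,14) right/bottom  bias=-1
    (1,1)@(3, 3): e=[16,8,88] → #
    (2,1)@(5, 3): e=[44,8,60] → #
    (3,1)@(7, 3): e=[72,8,32] → #
    (4,1)@(9, 3): e=[100,8,4] → #
    (5,1)@(11, 3): e=[128,8,-24] → ·
    (1,2)@(3, 5): e=[20,24,68] → #
    (4,2)@(9, 5): e=[104,24,-16] → ·
    (1,3)@(3, 7): e=[24,40,48] → #
    (3,3)@(7, 7): e=[80,40,-8] → ·
    (0,4)@(1, 9): e=[0,56,56] → #  [on edge]
    (2,4)@(5, 9): e=[56,56,0] → ·  [on edge]
    (0,5)@(1, 11): e=[4,72,36] → #
  covered (14 px):
    · · · · · ·
    · # # # # ·
    · # # # · ·
    · # # · · ·
    # # · · · ·
    # # · · · ·
    # · · · · ·
    · · · · · ·
    · · · · · ·
    · · · · · ·
T3:
  2·area = 46
  edge (0, 8)→(12, 1): d=(12,-7) top-left  bias=+0
  edge (12, 1)→(10, 6): d=(-2,5) right/bottom  bias=-1
  edge (10, 6)→(0, 8): d=(-10,2) right/bottom  bias=-1
    (4,1)@(9, 3): e=[3,11,32] → #
    (5,1)@(11, 3): e=[17,1,28] → #
    (3,2)@(7, 5): e=[13,17,16] → #
    (5,2)@(11, 5): e=[41,-3,8] → ·
    (1,3)@(3, 7): e=[9,33,4] → #
    (2,3)@(5, 7): e=[23,23,0] → ·  [on edge]
    (3,3)@(7, 7): e=[37,13,-4] → ·
    (4,3)@(9, 7): e=[51,3,-8] → ·
    (1,4)@(3, 9): e=[33,29,-16] → ·
  covered (5 px):
    · · · · · ·
    · · · · # #
    · · · # # ·
    · # · · · ·
    · · · · · ·
    · · · · · ·
    · · · · · ·
    · · · · · ·
    · · · · · ·
    · · · · · ·

Result: [1,28,17]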